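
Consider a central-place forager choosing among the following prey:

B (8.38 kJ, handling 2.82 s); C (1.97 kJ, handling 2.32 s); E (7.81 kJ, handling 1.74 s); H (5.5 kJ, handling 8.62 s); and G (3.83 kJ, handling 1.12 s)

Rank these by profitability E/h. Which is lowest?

H

Profitability E/h (kJ/s): B = 8.38/2.82 = 2.97, C = 1.97/2.32 = 0.849, E = 7.81/1.74 = 4.49, H = 5.5/8.62 = 0.638, G = 3.83/1.12 = 3.42.
Ranked: E > G > B > C > H.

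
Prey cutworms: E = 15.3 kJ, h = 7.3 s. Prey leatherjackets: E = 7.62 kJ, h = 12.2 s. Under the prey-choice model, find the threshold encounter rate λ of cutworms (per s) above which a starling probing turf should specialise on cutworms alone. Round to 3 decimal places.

Drop leatherjackets once their profitability E₂/h₂ falls below the rate achievable on cutworms alone: E₂/h₂ = λE₁/(1 + λh₁).
Solve for λ: λE₁h₂ = E₂(1 + λh₁) → λ(E₁h₂ − E₂h₁) = E₂ → λ = E₂/(E₁h₂ − E₂h₁).
λ = 7.62/(15.3×12.2 − 7.62×7.3) = 7.62/131 = 0.05815 per s.

0.058 per s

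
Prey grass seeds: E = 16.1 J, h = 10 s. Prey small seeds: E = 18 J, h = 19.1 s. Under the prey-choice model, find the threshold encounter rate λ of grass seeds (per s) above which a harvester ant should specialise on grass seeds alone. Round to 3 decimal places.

0.141 per s

Drop small seeds once their profitability E₂/h₂ falls below the rate achievable on grass seeds alone: E₂/h₂ = λE₁/(1 + λh₁).
Solve for λ: λE₁h₂ = E₂(1 + λh₁) → λ(E₁h₂ − E₂h₁) = E₂ → λ = E₂/(E₁h₂ − E₂h₁).
λ = 18/(16.1×19.1 − 18×10) = 18/127.5 = 0.1412 per s.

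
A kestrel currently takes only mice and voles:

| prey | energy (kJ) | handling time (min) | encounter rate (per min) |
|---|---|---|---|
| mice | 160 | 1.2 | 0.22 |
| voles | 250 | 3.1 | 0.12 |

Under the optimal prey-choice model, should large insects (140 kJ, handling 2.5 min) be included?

Current rate: (0.22×160 + 0.12×250)/(1 + 0.22×1.2 + 0.12×3.1) = 39.85 kJ/min.
large insects: E/h = 140/2.5 = 56 kJ/min.
Since 56 > R, including large insects increases the long-run rate.

Yes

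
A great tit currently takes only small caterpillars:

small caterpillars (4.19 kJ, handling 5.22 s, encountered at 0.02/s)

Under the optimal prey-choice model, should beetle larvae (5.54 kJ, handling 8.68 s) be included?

Current rate: (0.02×4.19)/(1 + 0.02×5.22) = 0.07588 kJ/s.
beetle larvae: E/h = 5.54/8.68 = 0.6382 kJ/s.
0.6382 > 0.07588, so adding beetle larvae raises the average — include it.

Yes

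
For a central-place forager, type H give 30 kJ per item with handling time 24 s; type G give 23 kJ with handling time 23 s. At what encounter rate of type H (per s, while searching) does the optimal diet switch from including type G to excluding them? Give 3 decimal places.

0.167 per s

The zero-one rule: include type G iff E₂/h₂ > λE₁/(1+λh₁). Equality gives the switch point.
λE₁h₂ = E₂ + λE₂h₁ ⇒ λ = E₂/(E₁h₂ − E₂h₁) = 23/(690 − 552) = 0.1667 per s.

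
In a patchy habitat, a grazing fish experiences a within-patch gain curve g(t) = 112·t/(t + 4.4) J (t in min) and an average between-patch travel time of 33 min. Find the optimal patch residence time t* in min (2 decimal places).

12.05 min

By the marginal value theorem, leave when the instantaneous gain rate g'(t) equals the habitat-wide average g(t)/(T + t).
g'(t) = 112·4.4/(t + 4.4)². Setting 112·4.4/(t+4.4)² = 112t/[(t+4.4)(33+t)] gives 4.4(33+t) = t(t+4.4), so t² = 4.4×33 = 145.2.
t* = √145.2 = 12.05 min.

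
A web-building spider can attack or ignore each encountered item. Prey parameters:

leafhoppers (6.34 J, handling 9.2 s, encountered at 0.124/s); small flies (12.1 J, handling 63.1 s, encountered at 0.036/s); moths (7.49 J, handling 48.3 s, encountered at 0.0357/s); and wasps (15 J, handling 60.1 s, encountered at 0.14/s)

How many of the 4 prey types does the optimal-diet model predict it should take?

Profitabilities (E/h, J/s): leafhoppers 0.689, wasps 0.25, small flies 0.192, moths 0.155. Add prey in this order while the next type's profitability exceeds the intake rate on those already taken.
Rate on top 1: 0.3672. wasps: 0.25 < 0.3672 → exclude; stop.
Optimal diet: leafhoppers — 1 of 4 types.

1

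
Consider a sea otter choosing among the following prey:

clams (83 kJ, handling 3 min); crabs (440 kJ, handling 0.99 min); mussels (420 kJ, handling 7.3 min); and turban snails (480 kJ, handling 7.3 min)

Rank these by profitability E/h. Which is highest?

crabs

In descending order of E/h:
crabs: 440/0.99 = 444 kJ/min
turban snails: 480/7.3 = 65.8 kJ/min
mussels: 420/7.3 = 57.5 kJ/min
clams: 83/3 = 27.7 kJ/min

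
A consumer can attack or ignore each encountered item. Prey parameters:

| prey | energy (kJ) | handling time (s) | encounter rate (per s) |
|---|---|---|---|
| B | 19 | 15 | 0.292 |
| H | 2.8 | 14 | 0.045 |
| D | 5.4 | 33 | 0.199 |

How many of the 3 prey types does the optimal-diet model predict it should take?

1

Profitabilities (E/h, kJ/s): B 1.27, H 0.2, D 0.164. Add prey in this order while the next type's profitability exceeds the intake rate on those already taken.
Rate on top 1: 1.031. H: 0.2 < 1.031 → exclude; stop.
Optimal diet: B — 1 of 3 types.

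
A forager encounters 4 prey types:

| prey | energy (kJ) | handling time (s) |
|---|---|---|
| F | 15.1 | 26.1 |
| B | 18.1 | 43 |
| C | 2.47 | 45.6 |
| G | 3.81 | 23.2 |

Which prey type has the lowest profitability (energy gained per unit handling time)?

In descending order of E/h:
F: 15.1/26.1 = 0.579 kJ/s
B: 18.1/43 = 0.421 kJ/s
G: 3.81/23.2 = 0.164 kJ/s
C: 2.47/45.6 = 0.0542 kJ/s

C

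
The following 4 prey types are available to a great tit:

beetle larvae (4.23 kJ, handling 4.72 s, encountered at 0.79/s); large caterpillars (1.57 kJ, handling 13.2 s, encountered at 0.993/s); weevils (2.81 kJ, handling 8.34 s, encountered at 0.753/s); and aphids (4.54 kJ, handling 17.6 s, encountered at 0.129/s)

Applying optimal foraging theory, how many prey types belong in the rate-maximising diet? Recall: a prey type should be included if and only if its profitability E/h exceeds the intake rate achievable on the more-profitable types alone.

1

Rank by E/h (kJ/s): beetle larvae 0.896, weevils 0.337, aphids 0.258, large caterpillars 0.119. Include each in turn until the next type's E/h falls below the running intake rate.
Rate on top 1: 0.7067. weevils: 0.337 < 0.7067 → exclude; stop.
Optimal diet: beetle larvae — 1 of 4 types.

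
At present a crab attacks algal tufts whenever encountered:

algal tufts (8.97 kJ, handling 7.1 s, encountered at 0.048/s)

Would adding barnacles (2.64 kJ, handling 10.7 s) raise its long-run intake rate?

No

Intake rate on the current diet: R = (0.048×8.97) / (1 + 0.048×7.1) = 0.4306/1.341 = 0.3211 kJ/s.
Profitability of barnacles: 2.64/10.7 = 0.2467 kJ/s.
Since 0.2467 < R, time spent handling barnacles is better spent searching.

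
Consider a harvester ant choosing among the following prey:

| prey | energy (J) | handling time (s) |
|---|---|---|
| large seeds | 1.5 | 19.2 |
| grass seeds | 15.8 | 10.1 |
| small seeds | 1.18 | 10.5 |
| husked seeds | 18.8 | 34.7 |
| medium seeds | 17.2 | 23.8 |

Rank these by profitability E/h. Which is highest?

In descending order of E/h:
grass seeds: 15.8/10.1 = 1.56 J/s
medium seeds: 17.2/23.8 = 0.723 J/s
husked seeds: 18.8/34.7 = 0.542 J/s
small seeds: 1.18/10.5 = 0.112 J/s
large seeds: 1.5/19.2 = 0.0781 J/s

grass seeds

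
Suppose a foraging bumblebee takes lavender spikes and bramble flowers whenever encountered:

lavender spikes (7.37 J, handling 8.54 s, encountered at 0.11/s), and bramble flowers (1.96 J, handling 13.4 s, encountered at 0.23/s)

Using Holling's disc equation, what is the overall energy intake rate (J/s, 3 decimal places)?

R = (0.11×7.37 + 0.23×1.96) / (1 + 0.11×8.54 + 0.23×13.4) = 1.262/5.021 = 0.2512 J/s.

0.251 J/s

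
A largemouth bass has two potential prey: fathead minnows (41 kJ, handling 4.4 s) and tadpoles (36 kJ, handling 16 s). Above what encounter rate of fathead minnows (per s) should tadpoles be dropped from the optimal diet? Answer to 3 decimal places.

The zero-one rule: include tadpoles iff E₂/h₂ > λE₁/(1+λh₁). Equality gives the switch point.
λE₁h₂ = E₂ + λE₂h₁ ⇒ λ = E₂/(E₁h₂ − E₂h₁) = 36/(656 − 158.4) = 0.07235 per s.

0.072 per s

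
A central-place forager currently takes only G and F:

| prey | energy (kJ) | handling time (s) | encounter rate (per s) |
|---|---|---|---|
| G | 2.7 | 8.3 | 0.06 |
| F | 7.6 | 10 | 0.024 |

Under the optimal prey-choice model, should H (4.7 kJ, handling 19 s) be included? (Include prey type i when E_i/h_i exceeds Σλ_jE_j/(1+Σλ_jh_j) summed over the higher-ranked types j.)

Intake rate on the current diet: R = (0.06×2.7 + 0.024×7.6) / (1 + 0.06×8.3 + 0.024×10) = 0.3444/1.738 = 0.1982 kJ/s.
H: E/h = 4.7/19 = 0.2474 kJ/s.
Since 0.2474 > R, including H increases the long-run rate.

Yes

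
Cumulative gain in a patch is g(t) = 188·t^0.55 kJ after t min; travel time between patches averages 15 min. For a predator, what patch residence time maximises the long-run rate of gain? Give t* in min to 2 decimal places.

Optimal t* satisfies g'(t*) = g(t*)/(T + t*).
g'(t) = 0.55·188·t^-0.45. Setting 0.55·188·t^-0.45 = 188·t^0.55/(15+t) gives 0.55(15+t) = t, so 0.45·t = 0.55×15.
t* = 0.55×15/0.45 = 18.33 min.

18.33 min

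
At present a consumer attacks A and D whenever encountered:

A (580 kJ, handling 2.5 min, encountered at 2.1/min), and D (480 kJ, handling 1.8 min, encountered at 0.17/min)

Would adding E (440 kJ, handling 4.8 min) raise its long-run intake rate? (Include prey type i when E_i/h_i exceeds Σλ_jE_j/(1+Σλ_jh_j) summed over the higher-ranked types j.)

On A and D alone, R = ΣλE/(1+Σλh) = 1300/6.556 = 198.2 kJ/min.
Profitability of E: 440/4.8 = 91.67 kJ/min.
91.67 < 198.2, so adding E would lower the average — exclude it.

No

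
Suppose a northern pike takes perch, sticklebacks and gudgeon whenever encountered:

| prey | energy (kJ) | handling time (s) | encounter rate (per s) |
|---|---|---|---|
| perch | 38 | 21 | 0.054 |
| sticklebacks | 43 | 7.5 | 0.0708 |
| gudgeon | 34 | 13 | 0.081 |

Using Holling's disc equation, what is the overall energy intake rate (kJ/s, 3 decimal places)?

2.111 kJ/s

R = Σλ_iE_i / (1 + Σλ_ih_i)
Numerator: 0.054×38 + 0.0708×43 + 0.081×34 = 7.85
Denominator: 1 + 0.054×21 + 0.0708×7.5 + 0.081×13 = 3.718
R = 7.85/3.718 = 2.111 kJ/s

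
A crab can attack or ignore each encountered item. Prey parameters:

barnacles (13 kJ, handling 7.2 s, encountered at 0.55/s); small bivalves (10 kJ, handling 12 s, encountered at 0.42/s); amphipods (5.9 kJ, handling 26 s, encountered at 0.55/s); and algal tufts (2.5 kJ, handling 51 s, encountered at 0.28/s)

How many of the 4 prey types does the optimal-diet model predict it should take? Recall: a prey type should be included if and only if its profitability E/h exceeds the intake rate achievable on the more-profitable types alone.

E/h in descending order: barnacles 1.81, small bivalves 0.833, amphipods 0.227, algal tufts 0.049 kJ/s. The optimal diet is the largest prefix of this list for which every included type satisfies E_i/h_i > R on the types above it.
Rate on top 1: 1.442. small bivalves: 0.833 < 1.442 → exclude; stop.
Optimal diet: barnacles — 1 of 4 types.

1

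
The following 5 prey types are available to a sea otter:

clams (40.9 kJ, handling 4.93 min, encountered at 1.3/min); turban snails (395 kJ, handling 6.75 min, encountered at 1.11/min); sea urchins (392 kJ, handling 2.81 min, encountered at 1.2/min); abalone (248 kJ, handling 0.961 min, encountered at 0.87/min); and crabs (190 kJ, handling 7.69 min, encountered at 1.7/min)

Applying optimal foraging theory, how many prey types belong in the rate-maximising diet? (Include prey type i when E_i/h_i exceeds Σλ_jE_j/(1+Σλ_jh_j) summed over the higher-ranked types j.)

2

Profitabilities (E/h, kJ/min): abalone 258, sea urchins 140, turban snails 58.5, crabs 24.7, clams 8.3. Add prey in this order while the next type's profitability exceeds the intake rate on those already taken.
Rate on top 1: 117.5. sea urchins: 140 > 117.5 → include.
Rate on top 2: 131.7. turban snails: 58.5 < 131.7 → exclude; stop.
Optimal diet: abalone, sea urchins — 2 of 5 types.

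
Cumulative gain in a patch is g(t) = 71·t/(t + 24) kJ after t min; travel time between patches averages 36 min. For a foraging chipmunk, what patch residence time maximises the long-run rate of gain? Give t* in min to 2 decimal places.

29.39 min

Optimal t* satisfies g'(t*) = g(t*)/(T + t*).
g'(t) = 71·24/(t + 24)². Setting 71·24/(t+24)² = 71t/[(t+24)(36+t)] gives 24(36+t) = t(t+24), so t² = 24×36 = 864.
t* = √864 = 29.39 min.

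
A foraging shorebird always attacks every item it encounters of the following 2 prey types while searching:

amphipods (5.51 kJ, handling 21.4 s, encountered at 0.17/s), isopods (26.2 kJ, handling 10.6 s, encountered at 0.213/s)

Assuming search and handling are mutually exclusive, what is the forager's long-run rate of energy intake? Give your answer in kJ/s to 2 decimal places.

0.95 kJ/s

R = Σλ_iE_i / (1 + Σλ_ih_i)
Numerator: 0.17×5.51 + 0.213×26.2 = 6.517
Denominator: 1 + 0.17×21.4 + 0.213×10.6 = 6.896
R = 6.517/6.896 = 0.9451 kJ/s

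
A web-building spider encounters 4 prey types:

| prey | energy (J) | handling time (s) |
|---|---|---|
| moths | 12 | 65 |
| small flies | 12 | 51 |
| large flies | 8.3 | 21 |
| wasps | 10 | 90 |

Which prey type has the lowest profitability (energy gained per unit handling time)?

In descending order of E/h:
large flies: 8.3/21 = 0.395 J/s
small flies: 12/51 = 0.235 J/s
moths: 12/65 = 0.185 J/s
wasps: 10/90 = 0.111 J/s

wasps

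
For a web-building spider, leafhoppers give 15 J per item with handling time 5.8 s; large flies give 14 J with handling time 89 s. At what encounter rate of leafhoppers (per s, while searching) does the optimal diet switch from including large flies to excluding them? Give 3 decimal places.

0.011 per s

Drop large flies once their profitability E₂/h₂ falls below the rate achievable on leafhoppers alone: E₂/h₂ = λE₁/(1 + λh₁).
Solve for λ: λE₁h₂ = E₂(1 + λh₁) → λ(E₁h₂ − E₂h₁) = E₂ → λ = E₂/(E₁h₂ − E₂h₁).
λ = 14/(15×89 − 14×5.8) = 14/1254 = 0.01117 per s.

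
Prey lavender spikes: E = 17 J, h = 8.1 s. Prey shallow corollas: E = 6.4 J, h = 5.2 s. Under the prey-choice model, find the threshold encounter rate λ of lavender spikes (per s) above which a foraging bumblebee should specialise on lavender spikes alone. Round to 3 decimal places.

0.175 per s

Drop shallow corollas once their profitability E₂/h₂ falls below the rate achievable on lavender spikes alone: E₂/h₂ = λE₁/(1 + λh₁).
Solve for λ: λE₁h₂ = E₂(1 + λh₁) → λ(E₁h₂ − E₂h₁) = E₂ → λ = E₂/(E₁h₂ − E₂h₁).
λ = 6.4/(17×5.2 − 6.4×8.1) = 6.4/36.56 = 0.1751 per s.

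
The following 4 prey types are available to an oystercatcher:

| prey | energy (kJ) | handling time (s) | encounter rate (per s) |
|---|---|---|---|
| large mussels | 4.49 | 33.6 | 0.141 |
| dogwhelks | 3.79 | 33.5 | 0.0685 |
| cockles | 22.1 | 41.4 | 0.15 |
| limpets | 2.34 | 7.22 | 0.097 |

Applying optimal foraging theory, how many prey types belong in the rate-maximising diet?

1

Profitabilities (E/h, kJ/s): cockles 0.534, limpets 0.324, large mussels 0.134, dogwhelks 0.113. Add prey in this order while the next type's profitability exceeds the intake rate on those already taken.
Rate on top 1: 0.4598. limpets: 0.324 < 0.4598 → exclude; stop.
Optimal diet: cockles — 1 of 4 types.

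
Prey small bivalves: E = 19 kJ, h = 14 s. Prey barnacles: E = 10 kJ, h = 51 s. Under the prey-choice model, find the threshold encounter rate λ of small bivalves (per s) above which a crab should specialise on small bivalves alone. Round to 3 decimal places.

0.012 per s

Drop barnacles once their profitability E₂/h₂ falls below the rate achievable on small bivalves alone: E₂/h₂ = λE₁/(1 + λh₁).
Solve for λ: λE₁h₂ = E₂(1 + λh₁) → λ(E₁h₂ − E₂h₁) = E₂ → λ = E₂/(E₁h₂ − E₂h₁).
λ = 10/(19×51 − 10×14) = 10/829 = 0.01206 per s.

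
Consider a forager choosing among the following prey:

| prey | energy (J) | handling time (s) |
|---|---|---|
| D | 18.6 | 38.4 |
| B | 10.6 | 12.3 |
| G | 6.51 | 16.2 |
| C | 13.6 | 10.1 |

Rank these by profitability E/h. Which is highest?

C

Profitability E/h (J/s): D = 18.6/38.4 = 0.484, B = 10.6/12.3 = 0.862, G = 6.51/16.2 = 0.402, C = 13.6/10.1 = 1.35.
Ranked: C > B > D > G.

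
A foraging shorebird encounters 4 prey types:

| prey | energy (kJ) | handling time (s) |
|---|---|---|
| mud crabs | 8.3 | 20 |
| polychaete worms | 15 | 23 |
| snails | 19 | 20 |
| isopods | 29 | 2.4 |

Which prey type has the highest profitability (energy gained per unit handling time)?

Profitability E/h (kJ/s): mud crabs = 8.3/20 = 0.415, polychaete worms = 15/23 = 0.652, snails = 19/20 = 0.95, isopods = 29/2.4 = 12.1.
Ranked: isopods > snails > polychaete worms > mud crabs.

isopods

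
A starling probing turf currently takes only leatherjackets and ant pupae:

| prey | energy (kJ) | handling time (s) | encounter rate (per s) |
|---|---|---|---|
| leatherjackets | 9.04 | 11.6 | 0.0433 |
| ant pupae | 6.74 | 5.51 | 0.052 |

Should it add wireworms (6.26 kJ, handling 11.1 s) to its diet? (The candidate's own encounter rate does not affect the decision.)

On leatherjackets and ant pupae alone, R = ΣλE/(1+Σλh) = 0.7419/1.789 = 0.4148 kJ/s.
Profitability of wireworms: 6.26/11.1 = 0.564 kJ/s.
Since 0.564 > R, including wireworms increases the long-run rate.

Yes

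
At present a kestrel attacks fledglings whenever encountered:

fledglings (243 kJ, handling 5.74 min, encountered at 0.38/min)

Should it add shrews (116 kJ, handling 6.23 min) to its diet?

No

Current rate: (0.38×243)/(1 + 0.38×5.74) = 29.03 kJ/min.
Profitability of shrews: 116/6.23 = 18.62 kJ/min.
18.62 < 29.03, so adding shrews would lower the average — exclude it.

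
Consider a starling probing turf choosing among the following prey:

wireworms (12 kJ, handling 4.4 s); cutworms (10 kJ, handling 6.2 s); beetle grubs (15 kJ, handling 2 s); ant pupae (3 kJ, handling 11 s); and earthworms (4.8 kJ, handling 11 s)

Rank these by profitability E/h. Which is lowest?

Profitability E/h (kJ/s): wireworms = 12/4.4 = 2.73, cutworms = 10/6.2 = 1.61, beetle grubs = 15/2 = 7.5, ant pupae = 3/11 = 0.273, earthworms = 4.8/11 = 0.436.
Ranked: beetle grubs > wireworms > cutworms > earthworms > ant pupae.

ant pupae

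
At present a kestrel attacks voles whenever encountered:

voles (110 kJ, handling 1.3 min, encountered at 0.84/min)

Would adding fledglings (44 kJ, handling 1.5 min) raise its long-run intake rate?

No

Current rate: (0.84×110)/(1 + 0.84×1.3) = 44.17 kJ/min.
fledglings: E/h = 44/1.5 = 29.33 kJ/min.
Since 29.33 < R, time spent handling fledglings is better spent searching.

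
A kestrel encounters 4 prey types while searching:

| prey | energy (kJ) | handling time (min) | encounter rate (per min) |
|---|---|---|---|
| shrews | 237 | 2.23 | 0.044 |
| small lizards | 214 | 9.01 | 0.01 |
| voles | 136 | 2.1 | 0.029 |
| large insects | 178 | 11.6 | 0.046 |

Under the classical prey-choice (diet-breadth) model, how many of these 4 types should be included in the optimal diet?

Rank by E/h (kJ/min): shrews 106, voles 64.8, small lizards 23.8, large insects 15.3. Include each in turn until the next type's E/h falls below the running intake rate.
Rate on top 1: 9.496. voles: 64.8 > 9.496 → include.
Rate on top 2: 12.4. small lizards: 23.8 > 12.4 → include.
Rate on top 3: 13.22. large insects: 15.3 > 13.22 → include.
Optimal diet: shrews, voles, small lizards, large insects — 4 of 4 types.

4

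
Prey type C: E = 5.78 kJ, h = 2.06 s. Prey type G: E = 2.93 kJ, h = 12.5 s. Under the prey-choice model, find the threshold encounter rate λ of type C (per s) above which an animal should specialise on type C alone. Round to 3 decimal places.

0.044 per s

The zero-one rule: include type G iff E₂/h₂ > λE₁/(1+λh₁). Equality gives the switch point.
λE₁h₂ = E₂ + λE₂h₁ ⇒ λ = E₂/(E₁h₂ − E₂h₁) = 2.93/(72.25 − 6.036) = 0.04425 per s.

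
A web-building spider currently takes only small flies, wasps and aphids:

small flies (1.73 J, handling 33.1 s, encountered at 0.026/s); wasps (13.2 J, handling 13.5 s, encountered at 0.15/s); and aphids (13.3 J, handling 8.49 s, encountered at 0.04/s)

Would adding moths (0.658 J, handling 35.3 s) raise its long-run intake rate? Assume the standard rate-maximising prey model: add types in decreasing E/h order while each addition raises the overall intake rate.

Intake rate on the current diet: R = (0.026×1.73 + 0.15×13.2 + 0.04×13.3) / (1 + 0.026×33.1 + 0.15×13.5 + 0.04×8.49) = 2.557/4.225 = 0.6052 J/s.
moths: E/h = 0.658/35.3 = 0.01864 J/s.
Since 0.01864 < R, time spent handling moths is better spent searching.

No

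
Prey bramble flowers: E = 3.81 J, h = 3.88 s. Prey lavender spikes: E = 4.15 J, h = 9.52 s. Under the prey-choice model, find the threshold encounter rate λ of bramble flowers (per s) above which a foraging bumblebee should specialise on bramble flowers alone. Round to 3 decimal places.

0.206 per s

The zero-one rule: include lavender spikes iff E₂/h₂ > λE₁/(1+λh₁). Equality gives the switch point.
λE₁h₂ = E₂ + λE₂h₁ ⇒ λ = E₂/(E₁h₂ − E₂h₁) = 4.15/(36.27 − 16.1) = 0.2058 per s.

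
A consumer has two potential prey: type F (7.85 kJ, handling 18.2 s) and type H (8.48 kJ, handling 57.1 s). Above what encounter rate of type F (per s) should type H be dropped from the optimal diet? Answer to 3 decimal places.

The zero-one rule: include type H iff E₂/h₂ > λE₁/(1+λh₁). Equality gives the switch point.
λE₁h₂ = E₂ + λE₂h₁ ⇒ λ = E₂/(E₁h₂ − E₂h₁) = 8.48/(448.2 − 154.3) = 0.02885 per s.

0.029 per s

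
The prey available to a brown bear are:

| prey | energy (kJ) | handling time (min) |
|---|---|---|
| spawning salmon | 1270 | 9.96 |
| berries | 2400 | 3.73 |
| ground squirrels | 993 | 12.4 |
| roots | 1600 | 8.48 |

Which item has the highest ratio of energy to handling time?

berries

In descending order of E/h:
berries: 2400/3.73 = 643 kJ/min
roots: 1600/8.48 = 189 kJ/min
spawning salmon: 1270/9.96 = 128 kJ/min
ground squirrels: 993/12.4 = 80.1 kJ/min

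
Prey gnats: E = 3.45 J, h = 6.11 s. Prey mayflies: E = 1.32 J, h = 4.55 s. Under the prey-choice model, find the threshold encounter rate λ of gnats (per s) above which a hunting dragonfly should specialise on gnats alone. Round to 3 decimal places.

0.173 per s

The zero-one rule: include mayflies iff E₂/h₂ > λE₁/(1+λh₁). Equality gives the switch point.
λE₁h₂ = E₂ + λE₂h₁ ⇒ λ = E₂/(E₁h₂ − E₂h₁) = 1.32/(15.7 − 8.065) = 0.1729 per s.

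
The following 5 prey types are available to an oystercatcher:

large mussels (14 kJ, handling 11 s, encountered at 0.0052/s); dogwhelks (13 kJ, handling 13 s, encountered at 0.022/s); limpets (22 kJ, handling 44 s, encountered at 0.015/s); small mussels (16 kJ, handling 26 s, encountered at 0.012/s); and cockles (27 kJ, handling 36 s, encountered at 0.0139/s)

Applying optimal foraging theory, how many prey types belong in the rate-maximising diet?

5

Rank by E/h (kJ/s): large mussels 1.27, dogwhelks 1, cockles 0.75, small mussels 0.615, limpets 0.5. Include each in turn until the next type's E/h falls below the running intake rate.
Rate on top 1: 0.06886. dogwhelks: 1 > 0.06886 → include.
Rate on top 2: 0.2671. cockles: 0.75 > 0.2671 → include.
Rate on top 3: 0.3982. small mussels: 0.615 > 0.3982 → include.
Rate on top 4: 0.4296. limpets: 0.5 > 0.4296 → include.
Optimal diet: large mussels, dogwhelks, cockles, small mussels, limpets — 5 of 5 types.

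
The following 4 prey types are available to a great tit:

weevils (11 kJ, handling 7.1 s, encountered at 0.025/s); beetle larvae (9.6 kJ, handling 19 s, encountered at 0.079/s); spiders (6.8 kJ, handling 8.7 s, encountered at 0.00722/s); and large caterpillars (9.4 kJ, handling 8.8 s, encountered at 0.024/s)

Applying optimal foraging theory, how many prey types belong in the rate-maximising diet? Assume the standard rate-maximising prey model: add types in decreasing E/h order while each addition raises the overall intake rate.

E/h in descending order: weevils 1.55, large caterpillars 1.07, spiders 0.782, beetle larvae 0.505 kJ/s. The optimal diet is the largest prefix of this list for which every included type satisfies E_i/h_i > R on the types above it.
Rate on top 1: 0.2335. large caterpillars: 1.07 > 0.2335 → include.
Rate on top 2: 0.3605. spiders: 0.782 > 0.3605 → include.
Rate on top 3: 0.3787. beetle larvae: 0.505 > 0.3787 → include.
Optimal diet: weevils, large caterpillars, spiders, beetle larvae — 4 of 4 types.

4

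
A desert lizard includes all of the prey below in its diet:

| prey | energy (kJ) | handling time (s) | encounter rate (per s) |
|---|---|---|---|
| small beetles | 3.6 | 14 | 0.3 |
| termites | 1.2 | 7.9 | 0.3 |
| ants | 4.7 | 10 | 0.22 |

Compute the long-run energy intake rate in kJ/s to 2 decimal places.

0.25 kJ/s

R = (0.3×3.6 + 0.3×1.2 + 0.22×4.7) / (1 + 0.3×14 + 0.3×7.9 + 0.22×10) = 2.474/9.77 = 0.2532 kJ/s.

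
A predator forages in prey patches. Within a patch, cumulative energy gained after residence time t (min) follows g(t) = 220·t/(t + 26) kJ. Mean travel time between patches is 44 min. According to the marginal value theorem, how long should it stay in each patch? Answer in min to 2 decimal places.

33.82 min

Optimal t* satisfies g'(t*) = g(t*)/(T + t*).
g'(t) = 220·26/(t + 26)². Setting 220·26/(t+26)² = 220t/[(t+26)(44+t)] gives 26(44+t) = t(t+26), so t² = 26×44 = 1144.
t* = √1144 = 33.82 min.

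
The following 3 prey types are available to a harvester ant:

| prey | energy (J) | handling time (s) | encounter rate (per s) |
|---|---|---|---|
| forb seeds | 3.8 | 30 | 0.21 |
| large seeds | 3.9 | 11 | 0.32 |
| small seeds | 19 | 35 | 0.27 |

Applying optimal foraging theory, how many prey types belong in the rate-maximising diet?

Rank by E/h (J/s): small seeds 0.543, large seeds 0.355, forb seeds 0.127. Include each in turn until the next type's E/h falls below the running intake rate.
Rate on top 1: 0.4909. large seeds: 0.355 < 0.4909 → exclude; stop.
Optimal diet: small seeds — 1 of 3 types.

1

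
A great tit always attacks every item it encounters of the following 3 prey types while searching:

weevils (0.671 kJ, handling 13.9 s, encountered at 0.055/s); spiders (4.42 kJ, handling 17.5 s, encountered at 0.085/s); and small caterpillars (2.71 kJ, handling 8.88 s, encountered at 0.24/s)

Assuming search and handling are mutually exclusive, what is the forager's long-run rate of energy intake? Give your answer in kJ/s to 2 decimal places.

R = Σλ_iE_i / (1 + Σλ_ih_i)
Numerator: 0.055×0.671 + 0.085×4.42 + 0.24×2.71 = 1.063
Denominator: 1 + 0.055×13.9 + 0.085×17.5 + 0.24×8.88 = 5.383
R = 1.063/5.383 = 0.1975 kJ/s

0.20 kJ/s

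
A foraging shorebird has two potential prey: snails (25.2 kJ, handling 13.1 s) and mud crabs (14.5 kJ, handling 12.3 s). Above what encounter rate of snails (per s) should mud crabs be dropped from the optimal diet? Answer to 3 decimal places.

Drop mud crabs once their profitability E₂/h₂ falls below the rate achievable on snails alone: E₂/h₂ = λE₁/(1 + λh₁).
Solve for λ: λE₁h₂ = E₂(1 + λh₁) → λ(E₁h₂ − E₂h₁) = E₂ → λ = E₂/(E₁h₂ − E₂h₁).
λ = 14.5/(25.2×12.3 − 14.5×13.1) = 14.5/120 = 0.1208 per s.

0.121 per s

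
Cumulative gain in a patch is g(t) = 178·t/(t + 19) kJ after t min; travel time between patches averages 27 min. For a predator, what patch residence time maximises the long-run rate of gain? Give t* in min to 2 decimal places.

22.65 min

Maximise g(t)/(T+t): set derivative to zero → g'(t)(T+t) = g(t).
g'(t) = 178·19/(t + 19)². Setting 178·19/(t+19)² = 178t/[(t+19)(27+t)] gives 19(27+t) = t(t+19), so t² = 19×27 = 513.
t* = √513 = 22.65 min.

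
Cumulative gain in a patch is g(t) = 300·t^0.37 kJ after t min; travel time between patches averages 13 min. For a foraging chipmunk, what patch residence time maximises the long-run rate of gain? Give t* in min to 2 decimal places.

7.63 min

Maximise g(t)/(T+t): set derivative to zero → g'(t)(T+t) = g(t).
g'(t) = 0.37·300·t^-0.63. Setting 0.37·300·t^-0.63 = 300·t^0.37/(13+t) gives 0.37(13+t) = t, so 0.63·t = 0.37×13.
t* = 0.37×13/0.63 = 7.635 min.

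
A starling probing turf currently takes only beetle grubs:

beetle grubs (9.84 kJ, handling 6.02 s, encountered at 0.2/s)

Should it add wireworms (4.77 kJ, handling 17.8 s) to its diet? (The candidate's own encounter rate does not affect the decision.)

No

Intake rate on the current diet: R = (0.2×9.84) / (1 + 0.2×6.02) = 1.968/2.204 = 0.8929 kJ/s.
wireworms: E/h = 4.77/17.8 = 0.268 kJ/s.
Since 0.268 < R, time spent handling wireworms is better spent searching.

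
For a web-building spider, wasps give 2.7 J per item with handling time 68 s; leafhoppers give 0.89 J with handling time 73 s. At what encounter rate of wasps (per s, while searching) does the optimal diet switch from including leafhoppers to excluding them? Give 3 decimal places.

0.007 per s

Drop leafhoppers once their profitability E₂/h₂ falls below the rate achievable on wasps alone: E₂/h₂ = λE₁/(1 + λh₁).
Solve for λ: λE₁h₂ = E₂(1 + λh₁) → λ(E₁h₂ − E₂h₁) = E₂ → λ = E₂/(E₁h₂ − E₂h₁).
λ = 0.89/(2.7×73 − 0.89×68) = 0.89/136.6 = 0.006516 per s.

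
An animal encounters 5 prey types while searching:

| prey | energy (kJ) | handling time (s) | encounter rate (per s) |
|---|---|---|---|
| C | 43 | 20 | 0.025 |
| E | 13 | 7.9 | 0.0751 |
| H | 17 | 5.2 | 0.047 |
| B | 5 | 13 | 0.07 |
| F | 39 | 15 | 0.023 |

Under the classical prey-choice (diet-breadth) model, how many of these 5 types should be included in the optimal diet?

Profitabilities (E/h, kJ/s): H 3.27, F 2.6, C 2.15, E 1.65, B 0.385. Add prey in this order while the next type's profitability exceeds the intake rate on those already taken.
Rate on top 1: 0.6421. F: 2.6 > 0.6421 → include.
Rate on top 2: 1.067. C: 2.15 > 1.067 → include.
Rate on top 3: 1.326. E: 1.65 > 1.326 → include.
Rate on top 4: 1.397. B: 0.385 < 1.397 → exclude; stop.
Optimal diet: H, F, C, E — 4 of 5 types.

4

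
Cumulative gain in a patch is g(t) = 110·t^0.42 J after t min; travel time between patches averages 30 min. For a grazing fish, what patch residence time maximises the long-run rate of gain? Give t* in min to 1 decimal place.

21.7 min

By the marginal value theorem, leave when the instantaneous gain rate g'(t) equals the habitat-wide average g(t)/(T + t).
g'(t) = 0.42·110·t^-0.58. Setting 0.42·110·t^-0.58 = 110·t^0.42/(30+t) gives 0.42(30+t) = t, so 0.58·t = 0.42×30.
t* = 0.42×30/0.58 = 21.72 min.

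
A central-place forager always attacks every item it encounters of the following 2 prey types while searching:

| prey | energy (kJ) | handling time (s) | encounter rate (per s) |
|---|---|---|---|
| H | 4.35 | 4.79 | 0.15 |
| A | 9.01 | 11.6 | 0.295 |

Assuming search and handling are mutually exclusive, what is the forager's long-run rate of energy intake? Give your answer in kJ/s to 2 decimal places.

R = Σλ_iE_i / (1 + Σλ_ih_i)
Numerator: 0.15×4.35 + 0.295×9.01 = 3.31
Denominator: 1 + 0.15×4.79 + 0.295×11.6 = 5.14
R = 3.31/5.14 = 0.644 kJ/s

0.64 kJ/s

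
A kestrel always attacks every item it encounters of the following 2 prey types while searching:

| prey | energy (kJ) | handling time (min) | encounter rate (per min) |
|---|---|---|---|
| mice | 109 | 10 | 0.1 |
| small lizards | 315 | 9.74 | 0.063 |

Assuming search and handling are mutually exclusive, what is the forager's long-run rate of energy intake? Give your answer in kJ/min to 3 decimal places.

R = (0.1×109 + 0.063×315) / (1 + 0.1×10 + 0.063×9.74) = 30.74/2.614 = 11.76 kJ/min.

11.763 kJ/min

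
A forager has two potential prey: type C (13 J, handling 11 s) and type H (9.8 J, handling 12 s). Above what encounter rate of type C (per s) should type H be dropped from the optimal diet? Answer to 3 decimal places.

0.203 per s

Drop type H once their profitability E₂/h₂ falls below the rate achievable on type C alone: E₂/h₂ = λE₁/(1 + λh₁).
Solve for λ: λE₁h₂ = E₂(1 + λh₁) → λ(E₁h₂ − E₂h₁) = E₂ → λ = E₂/(E₁h₂ − E₂h₁).
λ = 9.8/(13×12 − 9.8×11) = 9.8/48.2 = 0.2033 per s.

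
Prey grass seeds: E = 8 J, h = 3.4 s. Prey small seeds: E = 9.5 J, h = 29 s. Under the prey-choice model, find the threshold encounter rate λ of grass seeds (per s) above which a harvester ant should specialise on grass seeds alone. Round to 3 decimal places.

Drop small seeds once their profitability E₂/h₂ falls below the rate achievable on grass seeds alone: E₂/h₂ = λE₁/(1 + λh₁).
Solve for λ: λE₁h₂ = E₂(1 + λh₁) → λ(E₁h₂ − E₂h₁) = E₂ → λ = E₂/(E₁h₂ − E₂h₁).
λ = 9.5/(8×29 − 9.5×3.4) = 9.5/199.7 = 0.04757 per s.

0.048 per s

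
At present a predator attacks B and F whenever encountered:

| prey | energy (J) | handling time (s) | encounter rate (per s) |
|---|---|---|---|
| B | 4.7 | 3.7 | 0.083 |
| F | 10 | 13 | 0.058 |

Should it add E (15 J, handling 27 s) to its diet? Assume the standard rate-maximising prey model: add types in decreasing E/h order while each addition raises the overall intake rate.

Yes

Current rate: (0.083×4.7 + 0.058×10)/(1 + 0.083×3.7 + 0.058×13) = 0.4707 J/s.
E: E/h = 15/27 = 0.5556 J/s.
Since 0.5556 > R, including E increases the long-run rate.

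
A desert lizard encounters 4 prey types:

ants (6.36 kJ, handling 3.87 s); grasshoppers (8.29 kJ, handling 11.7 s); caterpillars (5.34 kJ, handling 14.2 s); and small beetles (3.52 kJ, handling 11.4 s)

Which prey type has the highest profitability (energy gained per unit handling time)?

Profitability E/h (kJ/s): ants = 6.36/3.87 = 1.64, grasshoppers = 8.29/11.7 = 0.709, caterpillars = 5.34/14.2 = 0.376, small beetles = 3.52/11.4 = 0.309.
Ranked: ants > grasshoppers > caterpillars > small beetles.

ants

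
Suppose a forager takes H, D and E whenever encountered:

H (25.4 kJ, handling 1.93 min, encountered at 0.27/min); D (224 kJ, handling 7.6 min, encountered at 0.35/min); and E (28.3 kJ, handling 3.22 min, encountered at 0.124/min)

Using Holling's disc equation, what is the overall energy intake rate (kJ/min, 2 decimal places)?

19.38 kJ/min

Energy encountered per unit search time: 0.27×25.4 + 0.35×224 + 0.124×28.3 = 88.77 kJ/min.
Handling time per unit search time: 0.27×1.93 + 0.35×7.6 + 0.124×3.22 = 3.58.
Rate = 88.77/(1 + 3.58) = 19.38 kJ/min.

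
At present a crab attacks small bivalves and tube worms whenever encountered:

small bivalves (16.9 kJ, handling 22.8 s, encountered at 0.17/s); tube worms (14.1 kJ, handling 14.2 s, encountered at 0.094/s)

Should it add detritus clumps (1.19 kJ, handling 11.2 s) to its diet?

Current rate: (0.17×16.9 + 0.094×14.1)/(1 + 0.17×22.8 + 0.094×14.2) = 0.676 kJ/s.
detritus clumps: E/h = 1.19/11.2 = 0.1062 kJ/s.
0.1062 < 0.676, so adding detritus clumps would lower the average — exclude it.

No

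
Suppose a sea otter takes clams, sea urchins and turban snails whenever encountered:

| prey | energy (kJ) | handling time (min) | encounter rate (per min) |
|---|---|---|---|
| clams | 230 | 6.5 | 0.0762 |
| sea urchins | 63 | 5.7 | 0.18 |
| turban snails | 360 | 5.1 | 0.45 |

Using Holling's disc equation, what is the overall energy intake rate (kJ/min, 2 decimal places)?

39.63 kJ/min

R = (0.0762×230 + 0.18×63 + 0.45×360) / (1 + 0.0762×6.5 + 0.18×5.7 + 0.45×5.1) = 190.9/4.816 = 39.63 kJ/min.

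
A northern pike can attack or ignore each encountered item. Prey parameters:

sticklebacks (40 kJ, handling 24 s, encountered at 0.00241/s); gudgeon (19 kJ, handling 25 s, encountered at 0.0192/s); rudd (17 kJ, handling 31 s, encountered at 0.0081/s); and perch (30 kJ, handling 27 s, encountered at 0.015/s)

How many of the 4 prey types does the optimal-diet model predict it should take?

Profitabilities (E/h, kJ/s): sticklebacks 1.67, perch 1.11, gudgeon 0.76, rudd 0.548. Add prey in this order while the next type's profitability exceeds the intake rate on those already taken.
Rate on top 1: 0.09113. perch: 1.11 > 0.09113 → include.
Rate on top 2: 0.3735. gudgeon: 0.76 > 0.3735 → include.
Rate on top 3: 0.469. rudd: 0.548 > 0.469 → include.
Optimal diet: sticklebacks, perch, gudgeon, rudd — 4 of 4 types.

4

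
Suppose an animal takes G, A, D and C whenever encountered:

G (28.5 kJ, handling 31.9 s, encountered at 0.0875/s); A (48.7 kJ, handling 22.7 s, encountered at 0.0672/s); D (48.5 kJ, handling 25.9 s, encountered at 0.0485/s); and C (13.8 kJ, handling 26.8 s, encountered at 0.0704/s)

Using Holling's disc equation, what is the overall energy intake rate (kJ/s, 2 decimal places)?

R = (0.0875×28.5 + 0.0672×48.7 + 0.0485×48.5 + 0.0704×13.8) / (1 + 0.0875×31.9 + 0.0672×22.7 + 0.0485×25.9 + 0.0704×26.8) = 9.09/8.46 = 1.075 kJ/s.

1.07 kJ/s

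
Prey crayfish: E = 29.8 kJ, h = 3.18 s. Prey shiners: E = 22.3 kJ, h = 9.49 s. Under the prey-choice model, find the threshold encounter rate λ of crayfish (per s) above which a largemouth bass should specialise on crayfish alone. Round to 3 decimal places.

Drop shiners once their profitability E₂/h₂ falls below the rate achievable on crayfish alone: E₂/h₂ = λE₁/(1 + λh₁).
Solve for λ: λE₁h₂ = E₂(1 + λh₁) → λ(E₁h₂ − E₂h₁) = E₂ → λ = E₂/(E₁h₂ − E₂h₁).
λ = 22.3/(29.8×9.49 − 22.3×3.18) = 22.3/211.9 = 0.1052 per s.

0.105 per s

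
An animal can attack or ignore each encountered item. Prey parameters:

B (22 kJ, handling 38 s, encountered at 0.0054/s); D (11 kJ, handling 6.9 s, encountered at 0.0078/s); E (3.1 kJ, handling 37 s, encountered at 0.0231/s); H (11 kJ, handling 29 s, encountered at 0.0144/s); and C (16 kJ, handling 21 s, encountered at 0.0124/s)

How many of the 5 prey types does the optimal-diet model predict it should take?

Rank by E/h (kJ/s): D 1.59, C 0.762, B 0.579, H 0.379, E 0.0838. Include each in turn until the next type's E/h falls below the running intake rate.
Rate on top 1: 0.08142. C: 0.762 > 0.08142 → include.
Rate on top 2: 0.2162. B: 0.579 > 0.2162 → include.
Rate on top 3: 0.2652. H: 0.379 > 0.2652 → include.
Rate on top 4: 0.2898. E: 0.0838 < 0.2898 → exclude; stop.
Optimal diet: D, C, B, H — 4 of 5 types.

4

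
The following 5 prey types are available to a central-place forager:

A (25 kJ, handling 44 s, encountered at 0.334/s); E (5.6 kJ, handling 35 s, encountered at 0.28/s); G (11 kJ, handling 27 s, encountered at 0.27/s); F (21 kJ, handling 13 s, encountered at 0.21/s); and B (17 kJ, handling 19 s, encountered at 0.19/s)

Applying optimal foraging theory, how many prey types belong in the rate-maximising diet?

E/h in descending order: F 1.62, B 0.895, A 0.568, G 0.407, E 0.16 kJ/s. The optimal diet is the largest prefix of this list for which every included type satisfies E_i/h_i > R on the types above it.
Rate on top 1: 1.182. B: 0.895 < 1.182 → exclude; stop.
Optimal diet: F — 1 of 5 types.

1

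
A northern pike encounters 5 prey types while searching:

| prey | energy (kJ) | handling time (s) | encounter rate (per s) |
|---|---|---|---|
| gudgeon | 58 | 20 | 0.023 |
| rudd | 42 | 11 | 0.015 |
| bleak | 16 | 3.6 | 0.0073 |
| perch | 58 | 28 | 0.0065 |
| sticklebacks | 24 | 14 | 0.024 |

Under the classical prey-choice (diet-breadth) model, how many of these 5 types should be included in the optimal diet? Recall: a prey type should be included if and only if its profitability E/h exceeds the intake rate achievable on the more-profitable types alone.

5

Profitabilities (E/h, kJ/s): bleak 4.44, rudd 3.82, gudgeon 2.9, perch 2.07, sticklebacks 1.71. Add prey in this order while the next type's profitability exceeds the intake rate on those already taken.
Rate on top 1: 0.1138. rudd: 3.82 > 0.1138 → include.
Rate on top 2: 0.6269. gudgeon: 2.9 > 0.6269 → include.
Rate on top 3: 1.26. perch: 2.07 > 1.26 → include.
Rate on top 4: 1.341. sticklebacks: 1.71 > 1.341 → include.
Optimal diet: bleak, rudd, gudgeon, perch, sticklebacks — 5 of 5 types.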